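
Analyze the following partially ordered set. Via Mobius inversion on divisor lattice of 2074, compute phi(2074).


phi(n) = n * prod_{p|n} (1 - 1/p).
Prime divisors of 2074: [2, 17, 61]
phi(2074) = 2074 * (1 - 1/2) * (1 - 1/17) * (1 - 1/61)
phi(2074) = 960


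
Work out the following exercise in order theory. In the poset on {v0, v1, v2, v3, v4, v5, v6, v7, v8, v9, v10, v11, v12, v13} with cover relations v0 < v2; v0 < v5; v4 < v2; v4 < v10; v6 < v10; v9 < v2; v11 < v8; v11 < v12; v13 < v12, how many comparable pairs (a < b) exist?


A comparable pair {a,b} has a < b or b < a in the order.
Count unordered pairs where one element is strictly below the other.
Examples: {v0,v2}, {v0,v5}, {v2,v4}, {v2,v9}, ...
Total comparable pairs: 9


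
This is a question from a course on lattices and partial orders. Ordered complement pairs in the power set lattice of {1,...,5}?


Complement pair (a,b): a meet b = bottom, a join b = top.
Here: A intersect B = {} and A union B = {1,...,5}.
Pairs found: ({},{1,2,3,4,5}), ({1},{2,3,4,5}), ({2},{1,3,4,5}), ({3},{1,2,4,5}), ... (28 more)
Total ordered pairs: 32


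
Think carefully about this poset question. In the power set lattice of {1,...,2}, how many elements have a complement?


An element a is complemented if some b has a meet b = bottom, a join b = top.
every subset A has complement S\A, so all elements are complemented.
Complemented elements: {}, {1}, {2}, {1,2}
Count: 4


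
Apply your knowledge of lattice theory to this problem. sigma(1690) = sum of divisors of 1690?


sigma(n) = sum of divisors.
Divisors of 1690: [1, 2, 5, 10, 13, 26, 65, 130, 169, 338, 845, 1690]
Sum = 3294


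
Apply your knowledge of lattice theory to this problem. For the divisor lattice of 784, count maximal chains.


A maximal chain goes from the minimum element to a maximal element via cover relations.
Counting all min-to-max paths in the cover graph.
Total maximal chains: 15


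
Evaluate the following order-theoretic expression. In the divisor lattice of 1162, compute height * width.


Height = length of longest chain minus 1; width = size of largest antichain.
A maximum chain: 1 | 83 | 581 | 1162  (height 3).
A maximum antichain: {2, 7, 83}  (width 3).
Product = 3 * 3 = 9


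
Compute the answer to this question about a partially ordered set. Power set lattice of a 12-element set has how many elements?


Power set = 2^n.
2^12 = 4096


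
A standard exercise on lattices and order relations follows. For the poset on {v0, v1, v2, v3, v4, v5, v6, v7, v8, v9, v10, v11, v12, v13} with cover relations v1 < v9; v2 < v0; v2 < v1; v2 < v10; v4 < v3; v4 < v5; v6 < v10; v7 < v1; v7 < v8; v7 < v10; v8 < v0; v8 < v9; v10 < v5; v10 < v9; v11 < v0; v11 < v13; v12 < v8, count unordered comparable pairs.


A comparable pair {a,b} has a < b or b < a in the order.
Count unordered pairs where one element is strictly below the other.
Examples: {v0,v2}, {v0,v7}, {v0,v8}, {v0,v11}, ...
Total comparable pairs: 26


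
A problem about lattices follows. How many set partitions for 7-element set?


B(n) = number of set partitions of an n-element set.
B(n) satisfies the recurrence: B(n+1) = sum_k C(n,k)*B(k).
B(7) = 877


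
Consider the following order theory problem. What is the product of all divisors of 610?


Divisors of 610: [1, 2, 5, 10, 61, 122, 305, 610]
Product = n^(d(n)/2) = 610^(8/2)
Product = 138458410000


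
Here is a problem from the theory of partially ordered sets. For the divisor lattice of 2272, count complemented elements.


An element a is complemented if some b has a meet b = bottom, a join b = top.
a is complemented iff gcd(a, n/a)=1, i.e. a is a unitary divisor of 2272.
Complemented elements: 1, 32, 71, 2272
Count: 4


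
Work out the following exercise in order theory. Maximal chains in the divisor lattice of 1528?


A maximal chain goes from the minimum element to a maximal element via cover relations.
Counting all min-to-max paths in the cover graph.
Total maximal chains: 4


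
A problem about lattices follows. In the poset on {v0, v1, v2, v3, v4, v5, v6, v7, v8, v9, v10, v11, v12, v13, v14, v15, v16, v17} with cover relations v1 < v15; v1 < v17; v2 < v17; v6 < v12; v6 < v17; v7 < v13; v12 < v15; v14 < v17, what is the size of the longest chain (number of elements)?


A chain is a totally ordered subset; we count the number of elements in a maximum chain.
Compute, for each element x, the size of the longest chain ending at x:
  v0: 1
  v1: 1
  v2: 1
  v3: 1
  v4: 1
  v5: 1
  ...
A maximum chain: v6 < v12 < v15
Number of elements in the longest chain: 3


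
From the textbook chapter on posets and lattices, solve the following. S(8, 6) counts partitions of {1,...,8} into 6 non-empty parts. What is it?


S(n,k) = k*S(n-1,k) + S(n-1,k-1).
S(7,6) = 21, S(7,5) = 140
S(8,6) = 6*21 + 140 = 126 + 140
S(8,6) = 266


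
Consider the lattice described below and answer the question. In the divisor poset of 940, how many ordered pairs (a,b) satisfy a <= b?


The order relation is {(a,b) : a <= b}, reflexive so it includes (a,a).
Examples: (1,1), (1,10), (1,188), (1,2), (1,20), ...
Total ordered pairs: 54


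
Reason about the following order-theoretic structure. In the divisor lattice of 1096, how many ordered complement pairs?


Complement pair (a,b): a meet b = bottom, a join b = top.
Here: gcd(a,b)=1 and lcm(a,b)=1096, i.e. a*b=1096 with a,b coprime.
Pairs found: (1,1096), (8,137), (137,8), (1096,1)
Total ordered pairs: 4


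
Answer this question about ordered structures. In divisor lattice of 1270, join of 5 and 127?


In a divisor lattice, join = lcm (least common multiple).
gcd(5,127) = 1
lcm(5,127) = 5*127/gcd = 635/1 = 635


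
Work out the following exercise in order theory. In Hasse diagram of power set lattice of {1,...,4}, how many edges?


A cover relation a -< b holds when a < b with no c strictly between.
Cover relations:
  {} -< {1}
  {} -< {2}
  {} -< {3}
  {} -< {4}
  {1} -< {1,2}
  {1} -< {1,3}
  {1} -< {1,4}
  {2} -< {1,2}
  ...24 more
Total: 32


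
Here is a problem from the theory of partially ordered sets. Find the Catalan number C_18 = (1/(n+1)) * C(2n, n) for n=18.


C(n) = C(2n, n) / (n+1).
C(36, 18) = 9075135300
C(18) = 9075135300 / 19 = 477638700


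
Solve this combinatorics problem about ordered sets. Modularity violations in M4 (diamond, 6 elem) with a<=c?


Modular law: if a <= c then a v (b ^ c) = (a v b) ^ c.
Check all triples (a,b,c) with a <= c among 6 elements.
This lattice is modular (diamonds M_m and their chain-products are modular).
Total violating triples: 0


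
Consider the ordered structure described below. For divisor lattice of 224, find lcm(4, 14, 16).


In a divisor lattice, join = lcm (least common multiple).
Compute lcm iteratively: start with first element, then lcm(current, next).
Elements: [4, 14, 16]
lcm(4,14) = 28
lcm(28,16) = 112
Final lcm = 112


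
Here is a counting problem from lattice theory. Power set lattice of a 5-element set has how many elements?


Power set = 2^n.
2^5 = 32


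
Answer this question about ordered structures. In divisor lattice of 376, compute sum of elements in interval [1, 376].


Interval [1,376] in divisors of 376: [1, 2, 4, 8, 47, 94, 188, 376]
Sum = 720


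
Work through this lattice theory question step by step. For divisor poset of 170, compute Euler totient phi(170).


phi(n) = n * prod_{p|n} (1 - 1/p).
Prime divisors of 170: [2, 5, 17]
phi(170) = 170 * (1 - 1/2) * (1 - 1/5) * (1 - 1/17)
phi(170) = 64


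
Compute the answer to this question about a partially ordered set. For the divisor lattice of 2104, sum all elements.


sigma(n) = sum of divisors.
Divisors of 2104: [1, 2, 4, 8, 263, 526, 1052, 2104]
Sum = 3960


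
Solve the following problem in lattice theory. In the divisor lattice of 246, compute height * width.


Height = length of longest chain minus 1; width = size of largest antichain.
A maximum chain: 1 | 41 | 123 | 246  (height 3).
A maximum antichain: {2, 3, 41}  (width 3).
Product = 3 * 3 = 9


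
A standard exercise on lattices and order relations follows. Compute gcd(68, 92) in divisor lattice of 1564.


In a divisor lattice, meet = gcd (greatest common divisor).
By Euclidean algorithm or factoring: gcd(68,92) = 4


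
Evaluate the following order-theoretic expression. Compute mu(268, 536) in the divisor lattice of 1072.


In a divisor lattice, mu(a,b) = mu(b/a) where mu is the classical Mobius function.
b/a = 536/268 = 2
Prime factorization of 2: primes [2]
2 is squarefree with 1 prime factor(s), so mu(2) = (-1)^1 = -1


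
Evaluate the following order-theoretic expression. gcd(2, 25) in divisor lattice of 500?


Meet=gcd.
gcd(2,25)=1


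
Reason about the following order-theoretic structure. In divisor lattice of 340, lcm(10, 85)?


Join=lcm.
gcd(10,85)=5
lcm=170


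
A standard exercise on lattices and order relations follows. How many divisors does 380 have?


Divisors of 380: [1, 2, 4, 5, 10, 19, 20, 38, 76, 95, 190, 380]
Count: 12


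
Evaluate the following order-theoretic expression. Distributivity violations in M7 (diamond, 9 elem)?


Distributive law: a ^ (b v c) = (a ^ b) v (a ^ c).
Check all 9^3 = 729 ordered triples (a,b,c).
  e.g. a=a1, b=a2, c=a3: lhs=a1 != rhs=0
  e.g. a=a1, b=a2, c=a4: lhs=a1 != rhs=0
Total violating triples: 210


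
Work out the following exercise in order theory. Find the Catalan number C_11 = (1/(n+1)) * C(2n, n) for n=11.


C(n) = C(2n, n) / (n+1).
C(22, 11) = 705432
C(11) = 705432 / 12 = 58786


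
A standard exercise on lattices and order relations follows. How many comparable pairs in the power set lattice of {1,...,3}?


A comparable pair {a,b} has a < b or b < a in the order.
Count unordered pairs where one element is strictly below the other.
Examples: {{},{1}}, {{},{2}}, {{},{3}}, {{},{1,2}}, ...
Total comparable pairs: 19


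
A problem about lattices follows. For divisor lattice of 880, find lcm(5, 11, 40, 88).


In a divisor lattice, join = lcm (least common multiple).
Compute lcm iteratively: start with first element, then lcm(current, next).
Elements: [5, 11, 40, 88]
lcm(5,11) = 55
lcm(55,40) = 440
lcm(440,88) = 440
Final lcm = 440


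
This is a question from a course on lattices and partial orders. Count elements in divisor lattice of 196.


Divisors of 196: [1, 2, 4, 7, 14, 28, 49, 98, 196]
Count: 9


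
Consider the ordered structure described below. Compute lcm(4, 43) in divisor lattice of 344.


In a divisor lattice, join = lcm (least common multiple).
gcd(4,43) = 1
lcm(4,43) = 4*43/gcd = 172/1 = 172


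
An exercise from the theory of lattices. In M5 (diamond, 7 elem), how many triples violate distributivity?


Distributive law: a ^ (b v c) = (a ^ b) v (a ^ c).
Check all 7^3 = 343 ordered triples (a,b,c).
  e.g. a=a1, b=a2, c=a3: lhs=a1 != rhs=0
  e.g. a=a1, b=a2, c=a4: lhs=a1 != rhs=0
Total violating triples: 60


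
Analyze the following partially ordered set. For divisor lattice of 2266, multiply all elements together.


Divisors of 2266: [1, 2, 11, 22, 103, 206, 1133, 2266]
Product = n^(d(n)/2) = 2266^(8/2)
Product = 26365719179536


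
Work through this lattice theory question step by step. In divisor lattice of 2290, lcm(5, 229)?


Join=lcm.
gcd(5,229)=1
lcm=1145


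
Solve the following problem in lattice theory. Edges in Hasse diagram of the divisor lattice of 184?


A cover relation a -< b holds when a < b with no c strictly between.
Cover relations:
  1 -< 2
  1 -< 23
  2 -< 4
  2 -< 46
  4 -< 8
  4 -< 92
  8 -< 184
  23 -< 46
  ...2 more
Total: 10


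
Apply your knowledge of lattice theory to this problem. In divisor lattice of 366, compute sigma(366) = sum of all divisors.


sigma(n) = sum of divisors.
Divisors of 366: [1, 2, 3, 6, 61, 122, 183, 366]
Sum = 744


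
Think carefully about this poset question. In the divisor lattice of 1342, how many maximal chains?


A maximal chain goes from the minimum element to a maximal element via cover relations.
Counting all min-to-max paths in the cover graph.
Total maximal chains: 6


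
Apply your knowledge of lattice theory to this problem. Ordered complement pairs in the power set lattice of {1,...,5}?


Complement pair (a,b): a meet b = bottom, a join b = top.
Here: A intersect B = {} and A union B = {1,...,5}.
Pairs found: ({},{1,2,3,4,5}), ({1},{2,3,4,5}), ({2},{1,3,4,5}), ({3},{1,2,4,5}), ... (28 more)
Total ordered pairs: 32


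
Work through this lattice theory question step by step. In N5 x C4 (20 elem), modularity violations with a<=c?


Modular law: if a <= c then a v (b ^ c) = (a v b) ^ c.
Check all triples (a,b,c) with a <= c among 20 elements.
  e.g. a=(a,0), b=(c,0), c=(b,0): lhs=(a,0) != rhs=(b,0)
  e.g. a=(a,0), b=(c,1), c=(b,0): lhs=(a,0) != rhs=(b,0)
Total violating triples: 40


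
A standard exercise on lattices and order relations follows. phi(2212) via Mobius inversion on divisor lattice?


phi(n) = n * prod_{p|n} (1 - 1/p).
Prime divisors of 2212: [2, 7, 79]
phi(2212) = 2212 * (1 - 1/2) * (1 - 1/7) * (1 - 1/79)
phi(2212) = 936


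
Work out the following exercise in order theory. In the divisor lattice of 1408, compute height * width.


Height = length of longest chain minus 1; width = size of largest antichain.
A maximum chain: 1 | 11 | 22 | 44 | 88 | 176 | 352 | 704 | 1408  (height 8).
A maximum antichain: {2, 11}  (width 2).
Product = 8 * 2 = 16


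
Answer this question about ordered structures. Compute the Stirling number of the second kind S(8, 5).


S(n,k) = k*S(n-1,k) + S(n-1,k-1).
S(7,5) = 140, S(7,4) = 350
S(8,5) = 5*140 + 350 = 700 + 350
S(8,5) = 1050


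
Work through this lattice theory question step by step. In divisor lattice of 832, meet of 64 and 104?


In a divisor lattice, meet = gcd (greatest common divisor).
By Euclidean algorithm or factoring: gcd(64,104) = 8


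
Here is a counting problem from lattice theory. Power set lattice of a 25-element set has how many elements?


Power set = 2^n.
2^25 = 33554432


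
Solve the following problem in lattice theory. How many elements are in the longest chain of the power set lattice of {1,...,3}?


A chain is a totally ordered subset; we count the number of elements in a maximum chain.
Compute, for each element x, the size of the longest chain ending at x:
  {}: 1
  {1}: 2
  {2}: 2
  {3}: 2
  {1,2}: 3
  {1,3}: 3
  ...
A maximum chain: {} < {1} < {1,2} < {1,2,3}
Number of elements in the longest chain: 4


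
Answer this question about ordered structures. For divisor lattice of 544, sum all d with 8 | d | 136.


Interval [8,136] in divisors of 544: [8, 136]
Sum = 144


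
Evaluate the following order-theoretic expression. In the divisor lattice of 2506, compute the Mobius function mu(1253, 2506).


In a divisor lattice, mu(a,b) = mu(b/a) where mu is the classical Mobius function.
b/a = 2506/1253 = 2
Prime factorization of 2: primes [2]
2 is squarefree with 1 prime factor(s), so mu(2) = (-1)^1 = -1


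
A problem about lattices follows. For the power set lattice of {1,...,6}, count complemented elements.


An element a is complemented if some b has a meet b = bottom, a join b = top.
every subset A has complement S\A, so all elements are complemented.
Complemented elements: {}, {1}, {2}, {3}, {4}, {5}, ... (58 more)
Count: 64


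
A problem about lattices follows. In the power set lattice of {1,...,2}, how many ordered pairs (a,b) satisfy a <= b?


The order relation is {(a,b) : a <= b}, reflexive so it includes (a,a).
Examples: ({},{}), ({},{1,2}), ({},{1}), ({},{2}), ({1,2},{1,2}), ...
Total ordered pairs: 9


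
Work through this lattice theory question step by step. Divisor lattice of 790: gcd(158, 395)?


Meet=gcd.
gcd(158,395)=79


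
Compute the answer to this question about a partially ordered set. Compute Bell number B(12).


B(n) = number of set partitions of an n-element set.
B(n) satisfies the recurrence: B(n+1) = sum_k C(n,k)*B(k).
B(12) = 4213597


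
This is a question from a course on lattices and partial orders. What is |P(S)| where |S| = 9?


Power set = 2^n.
2^9 = 512


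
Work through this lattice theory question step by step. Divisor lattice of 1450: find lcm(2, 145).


In a divisor lattice, join = lcm (least common multiple).
gcd(2,145) = 1
lcm(2,145) = 2*145/gcd = 290/1 = 290


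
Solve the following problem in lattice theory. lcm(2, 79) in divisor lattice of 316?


Join=lcm.
gcd(2,79)=1
lcm=158


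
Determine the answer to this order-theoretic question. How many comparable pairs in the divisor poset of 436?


A comparable pair {a,b} has a < b or b < a in the order.
Count unordered pairs where one element is strictly below the other.
Examples: {1,2}, {1,4}, {1,109}, {1,218}, ...
Total comparable pairs: 12


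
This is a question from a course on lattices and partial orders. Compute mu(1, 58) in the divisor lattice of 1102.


In a divisor lattice, mu(a,b) = mu(b/a) where mu is the classical Mobius function.
b/a = 58/1 = 58
Prime factorization of 58: primes [2, 29]
58 is squarefree with 2 prime factor(s), so mu(58) = (-1)^2 = 1


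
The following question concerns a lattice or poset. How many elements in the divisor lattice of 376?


Divisors of 376: [1, 2, 4, 8, 47, 94, 188, 376]
Count: 8


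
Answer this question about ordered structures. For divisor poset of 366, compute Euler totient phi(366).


phi(n) = n * prod_{p|n} (1 - 1/p).
Prime divisors of 366: [2, 3, 61]
phi(366) = 366 * (1 - 1/2) * (1 - 1/3) * (1 - 1/61)
phi(366) = 120


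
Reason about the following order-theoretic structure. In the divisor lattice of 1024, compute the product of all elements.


Divisors of 1024: [1, 2, 4, 8, 16, 32, 64, 128, 256, 512, 1024]
Product = n^(d(n)/2) = 1024^(11/2)
Product = 36028797018963968


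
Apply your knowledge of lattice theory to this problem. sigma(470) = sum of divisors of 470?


sigma(n) = sum of divisors.
Divisors of 470: [1, 2, 5, 10, 47, 94, 235, 470]
Sum = 864


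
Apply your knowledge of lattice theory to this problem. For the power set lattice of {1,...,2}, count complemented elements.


An element a is complemented if some b has a meet b = bottom, a join b = top.
every subset A has complement S\A, so all elements are complemented.
Complemented elements: {}, {1}, {2}, {1,2}
Count: 4


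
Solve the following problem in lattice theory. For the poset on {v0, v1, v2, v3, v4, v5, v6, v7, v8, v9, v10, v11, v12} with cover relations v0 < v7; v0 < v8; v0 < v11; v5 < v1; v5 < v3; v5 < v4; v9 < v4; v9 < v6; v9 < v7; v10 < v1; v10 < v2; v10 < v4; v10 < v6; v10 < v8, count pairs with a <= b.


The order relation is {(a,b) : a <= b}, reflexive so it includes (a,a).
Examples: (v0,v0), (v0,v11), (v0,v7), (v0,v8), (v1,v1), ...
Total ordered pairs: 27


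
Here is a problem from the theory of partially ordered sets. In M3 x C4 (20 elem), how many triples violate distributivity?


Distributive law: a ^ (b v c) = (a ^ b) v (a ^ c).
Check all 20^3 = 8000 ordered triples (a,b,c).
  e.g. a=(a1,0), b=(a2,0), c=(a3,0): lhs=(a1,0) != rhs=(0,0)
  e.g. a=(a1,0), b=(a2,0), c=(a3,1): lhs=(a1,0) != rhs=(0,0)
Total violating triples: 384


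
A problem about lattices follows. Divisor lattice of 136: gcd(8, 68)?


Meet=gcd.
gcd(8,68)=4


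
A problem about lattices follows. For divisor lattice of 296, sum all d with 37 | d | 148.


Interval [37,148] in divisors of 296: [37, 74, 148]
Sum = 259


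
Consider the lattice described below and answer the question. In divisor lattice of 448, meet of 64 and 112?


In a divisor lattice, meet = gcd (greatest common divisor).
By Euclidean algorithm or factoring: gcd(64,112) = 16


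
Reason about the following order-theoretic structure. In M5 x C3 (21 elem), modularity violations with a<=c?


Modular law: if a <= c then a v (b ^ c) = (a v b) ^ c.
Check all triples (a,b,c) with a <= c among 21 elements.
This lattice is modular (diamonds M_m and their chain-products are modular).
Total violating triples: 0


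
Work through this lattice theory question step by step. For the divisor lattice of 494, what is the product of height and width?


Height = length of longest chain minus 1; width = size of largest antichain.
A maximum chain: 1 | 19 | 247 | 494  (height 3).
A maximum antichain: {2, 13, 19}  (width 3).
Product = 3 * 3 = 9


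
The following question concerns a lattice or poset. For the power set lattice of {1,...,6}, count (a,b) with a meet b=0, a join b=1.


Complement pair (a,b): a meet b = bottom, a join b = top.
Here: A intersect B = {} and A union B = {1,...,6}.
Pairs found: ({},{1,2,3,4,5,6}), ({1},{2,3,4,5,6}), ({2},{1,3,4,5,6}), ({3},{1,2,4,5,6}), ... (60 more)
Total ordered pairs: 64


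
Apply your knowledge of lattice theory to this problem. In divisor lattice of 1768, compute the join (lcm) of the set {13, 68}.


In a divisor lattice, join = lcm (least common multiple).
Compute lcm iteratively: start with first element, then lcm(current, next).
Elements: [13, 68]
lcm(13,68) = 884
Final lcm = 884


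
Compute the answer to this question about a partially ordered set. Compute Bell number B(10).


B(n) = number of set partitions of an n-element set.
B(n) satisfies the recurrence: B(n+1) = sum_k C(n,k)*B(k).
B(10) = 115975


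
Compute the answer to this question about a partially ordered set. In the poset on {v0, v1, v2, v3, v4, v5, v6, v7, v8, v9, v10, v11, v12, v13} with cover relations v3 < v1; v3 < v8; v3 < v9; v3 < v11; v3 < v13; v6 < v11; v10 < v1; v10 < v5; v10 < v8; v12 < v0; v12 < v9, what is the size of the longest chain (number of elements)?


A chain is a totally ordered subset; we count the number of elements in a maximum chain.
Compute, for each element x, the size of the longest chain ending at x:
  v2: 1
  v3: 1
  v4: 1
  v6: 1
  v7: 1
  v10: 1
  ...
A maximum chain: v12 < v0
Number of elements in the longest chain: 2


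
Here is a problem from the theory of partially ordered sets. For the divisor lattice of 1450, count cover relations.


A cover relation a -< b holds when a < b with no c strictly between.
Cover relations:
  1 -< 2
  1 -< 5
  1 -< 29
  2 -< 10
  2 -< 58
  5 -< 10
  5 -< 25
  5 -< 145
  ...12 more
Total: 20


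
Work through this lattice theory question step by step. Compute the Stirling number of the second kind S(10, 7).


S(n,k) = k*S(n-1,k) + S(n-1,k-1).
S(9,7) = 462, S(9,6) = 2646
S(10,7) = 7*462 + 2646 = 3234 + 2646
S(10,7) = 5880


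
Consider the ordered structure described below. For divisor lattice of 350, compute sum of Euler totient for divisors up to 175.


Divisors of 350 up to 175: [1, 2, 5, 7, 10, 14, 25, 35, 50, 70, 175]
phi values: [1, 1, 4, 6, 4, 6, 20, 24, 20, 24, 120]
Sum = 230


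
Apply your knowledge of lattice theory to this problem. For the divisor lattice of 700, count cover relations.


A cover relation a -< b holds when a < b with no c strictly between.
Cover relations:
  1 -< 2
  1 -< 5
  1 -< 7
  2 -< 4
  2 -< 10
  2 -< 14
  4 -< 20
  4 -< 28
  ...25 more
Total: 33


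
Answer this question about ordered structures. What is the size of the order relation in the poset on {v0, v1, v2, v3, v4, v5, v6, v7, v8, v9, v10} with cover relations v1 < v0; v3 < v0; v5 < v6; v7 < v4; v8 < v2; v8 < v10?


The order relation is {(a,b) : a <= b}, reflexive so it includes (a,a).
Examples: (v0,v0), (v1,v0), (v1,v1), (v10,v10), (v2,v2), ...
Total ordered pairs: 17


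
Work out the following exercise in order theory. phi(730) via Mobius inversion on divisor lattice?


phi(n) = n * prod_{p|n} (1 - 1/p).
Prime divisors of 730: [2, 5, 73]
phi(730) = 730 * (1 - 1/2) * (1 - 1/5) * (1 - 1/73)
phi(730) = 288


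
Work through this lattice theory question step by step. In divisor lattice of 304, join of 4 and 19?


In a divisor lattice, join = lcm (least common multiple).
gcd(4,19) = 1
lcm(4,19) = 4*19/gcd = 76/1 = 76


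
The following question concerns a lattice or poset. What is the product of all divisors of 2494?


Divisors of 2494: [1, 2, 29, 43, 58, 86, 1247, 2494]
Product = n^(d(n)/2) = 2494^(8/2)
Product = 38688847841296


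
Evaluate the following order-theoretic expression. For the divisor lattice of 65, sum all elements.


sigma(n) = sum of divisors.
Divisors of 65: [1, 5, 13, 65]
Sum = 84


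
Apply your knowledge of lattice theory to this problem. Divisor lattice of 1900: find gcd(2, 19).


In a divisor lattice, meet = gcd (greatest common divisor).
By Euclidean algorithm or factoring: gcd(2,19) = 1


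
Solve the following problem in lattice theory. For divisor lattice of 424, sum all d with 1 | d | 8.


Interval [1,8] in divisors of 424: [1, 2, 4, 8]
Sum = 15


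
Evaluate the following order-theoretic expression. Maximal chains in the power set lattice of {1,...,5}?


A maximal chain goes from the minimum element to a maximal element via cover relations.
Counting all min-to-max paths in the cover graph.
Total maximal chains: 120


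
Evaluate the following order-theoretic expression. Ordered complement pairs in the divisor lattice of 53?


Complement pair (a,b): a meet b = bottom, a join b = top.
Here: gcd(a,b)=1 and lcm(a,b)=53, i.e. a*b=53 with a,b coprime.
Pairs found: (1,53), (53,1)
Total ordered pairs: 2


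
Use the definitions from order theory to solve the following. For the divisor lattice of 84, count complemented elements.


An element a is complemented if some b has a meet b = bottom, a join b = top.
a is complemented iff gcd(a, n/a)=1, i.e. a is a unitary divisor of 84.
Complemented elements: 1, 3, 4, 7, 12, 21, ... (2 more)
Count: 8


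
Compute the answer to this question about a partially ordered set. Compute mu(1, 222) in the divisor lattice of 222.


In a divisor lattice, mu(a,b) = mu(b/a) where mu is the classical Mobius function.
b/a = 222/1 = 222
Prime factorization of 222: primes [2, 3, 37]
222 is squarefree with 3 prime factor(s), so mu(222) = (-1)^3 = -1


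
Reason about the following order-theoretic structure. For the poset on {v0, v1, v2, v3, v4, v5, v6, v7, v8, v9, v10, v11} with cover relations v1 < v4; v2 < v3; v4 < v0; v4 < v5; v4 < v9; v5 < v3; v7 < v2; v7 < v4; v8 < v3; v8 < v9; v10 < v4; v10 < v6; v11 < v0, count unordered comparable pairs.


A comparable pair {a,b} has a < b or b < a in the order.
Count unordered pairs where one element is strictly below the other.
Examples: {v0,v1}, {v0,v4}, {v0,v7}, {v0,v10}, ...
Total comparable pairs: 26


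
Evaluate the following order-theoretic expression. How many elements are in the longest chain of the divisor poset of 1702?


A chain is a totally ordered subset; we count the number of elements in a maximum chain.
Compute, for each element x, the size of the longest chain ending at x:
  1: 1
  2: 2
  23: 2
  37: 2
  46: 3
  74: 3
  ...
A maximum chain: 1 < 2 < 46 < 1702
Number of elements in the longest chain: 4


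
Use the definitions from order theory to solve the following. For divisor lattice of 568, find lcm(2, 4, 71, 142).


In a divisor lattice, join = lcm (least common multiple).
Compute lcm iteratively: start with first element, then lcm(current, next).
Elements: [2, 4, 71, 142]
lcm(2,4) = 4
lcm(4,71) = 284
lcm(284,142) = 284
Final lcm = 284


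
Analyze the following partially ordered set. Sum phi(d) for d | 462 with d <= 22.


Divisors of 462 up to 22: [1, 2, 3, 6, 7, 11, 14, 21, 22]
phi values: [1, 1, 2, 2, 6, 10, 6, 12, 10]
Sum = 50


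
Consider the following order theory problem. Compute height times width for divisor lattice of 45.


Height = length of longest chain minus 1; width = size of largest antichain.
A maximum chain: 1 | 5 | 15 | 45  (height 3).
A maximum antichain: {3, 5}  (width 2).
Product = 3 * 2 = 6


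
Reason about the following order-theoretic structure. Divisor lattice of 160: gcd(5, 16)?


Meet=gcd.
gcd(5,16)=1


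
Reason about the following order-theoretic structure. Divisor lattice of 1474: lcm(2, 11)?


Join=lcm.
gcd(2,11)=1
lcm=22


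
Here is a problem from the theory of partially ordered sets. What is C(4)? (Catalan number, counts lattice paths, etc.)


C(n) = C(2n, n) / (n+1).
C(8, 4) = 70
C(4) = 70 / 5 = 14


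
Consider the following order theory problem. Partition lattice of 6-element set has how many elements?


B(n) = number of set partitions of an n-element set.
B(n) satisfies the recurrence: B(n+1) = sum_k C(n,k)*B(k).
B(6) = 203


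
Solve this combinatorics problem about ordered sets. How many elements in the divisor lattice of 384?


Divisors of 384: [1, 2, 3, 4, 6, 8, 12, 16, 24, 32, 48, 64, 96, 128, 192, 384]
Count: 16


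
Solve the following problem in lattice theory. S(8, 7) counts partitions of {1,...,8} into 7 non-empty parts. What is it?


S(n,k) = k*S(n-1,k) + S(n-1,k-1).
S(7,7) = 1, S(7,6) = 21
S(8,7) = 7*1 + 21 = 7 + 21
S(8,7) = 28


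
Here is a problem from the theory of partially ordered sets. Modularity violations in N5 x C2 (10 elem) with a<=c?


Modular law: if a <= c then a v (b ^ c) = (a v b) ^ c.
Check all triples (a,b,c) with a <= c among 10 elements.
  e.g. a=(a,0), b=(c,0), c=(b,0): lhs=(a,0) != rhs=(b,0)
  e.g. a=(a,0), b=(c,1), c=(b,0): lhs=(a,0) != rhs=(b,0)
Total violating triples: 6


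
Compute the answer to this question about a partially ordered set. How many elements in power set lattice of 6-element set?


Power set = 2^n.
2^6 = 64


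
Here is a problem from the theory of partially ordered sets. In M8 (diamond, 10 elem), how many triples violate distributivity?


Distributive law: a ^ (b v c) = (a ^ b) v (a ^ c).
Check all 10^3 = 1000 ordered triples (a,b,c).
  e.g. a=a1, b=a2, c=a3: lhs=a1 != rhs=0
  e.g. a=a1, b=a2, c=a4: lhs=a1 != rhs=0
Total violating triples: 336


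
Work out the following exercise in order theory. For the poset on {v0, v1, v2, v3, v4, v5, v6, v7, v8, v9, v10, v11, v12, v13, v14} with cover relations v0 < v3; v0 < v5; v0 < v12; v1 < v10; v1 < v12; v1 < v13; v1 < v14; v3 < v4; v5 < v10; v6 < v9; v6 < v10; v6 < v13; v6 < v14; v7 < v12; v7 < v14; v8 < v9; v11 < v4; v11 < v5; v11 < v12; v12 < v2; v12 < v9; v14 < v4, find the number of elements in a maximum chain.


A chain is a totally ordered subset; we count the number of elements in a maximum chain.
Compute, for each element x, the size of the longest chain ending at x:
  v0: 1
  v1: 1
  v6: 1
  v7: 1
  v8: 1
  v11: 1
  ...
A maximum chain: v0 < v12 < v2
Number of elements in the longest chain: 3


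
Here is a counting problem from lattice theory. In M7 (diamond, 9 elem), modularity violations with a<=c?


Modular law: if a <= c then a v (b ^ c) = (a v b) ^ c.
Check all triples (a,b,c) with a <= c among 9 elements.
This lattice is modular (diamonds M_m and their chain-products are modular).
Total violating triples: 0


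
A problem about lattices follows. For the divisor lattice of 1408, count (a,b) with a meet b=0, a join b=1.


Complement pair (a,b): a meet b = bottom, a join b = top.
Here: gcd(a,b)=1 and lcm(a,b)=1408, i.e. a*b=1408 with a,b coprime.
Pairs found: (1,1408), (11,128), (128,11), (1408,1)
Total ordered pairs: 4


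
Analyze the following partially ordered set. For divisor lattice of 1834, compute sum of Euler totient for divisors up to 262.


Divisors of 1834 up to 262: [1, 2, 7, 14, 131, 262]
phi values: [1, 1, 6, 6, 130, 130]
Sum = 274


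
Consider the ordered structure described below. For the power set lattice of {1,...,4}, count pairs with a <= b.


The order relation is {(a,b) : a <= b}, reflexive so it includes (a,a).
Examples: ({},{}), ({},{1,2}), ({},{1,2,3}), ({},{1,2,3,4}), ({},{1,2,4}), ...
Total ordered pairs: 81


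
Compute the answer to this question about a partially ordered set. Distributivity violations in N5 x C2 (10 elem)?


Distributive law: a ^ (b v c) = (a ^ b) v (a ^ c).
Check all 10^3 = 1000 ordered triples (a,b,c).
  e.g. a=(b,0), b=(a,0), c=(c,0): lhs=(b,0) != rhs=(a,0)
  e.g. a=(b,0), b=(a,0), c=(c,1): lhs=(b,0) != rhs=(a,0)
Total violating triples: 16


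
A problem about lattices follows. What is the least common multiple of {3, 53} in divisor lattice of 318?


In a divisor lattice, join = lcm (least common multiple).
Compute lcm iteratively: start with first element, then lcm(current, next).
Elements: [3, 53]
lcm(3,53) = 159
Final lcm = 159


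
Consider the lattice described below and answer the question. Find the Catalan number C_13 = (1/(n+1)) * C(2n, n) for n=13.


C(n) = C(2n, n) / (n+1).
C(26, 13) = 10400600
C(13) = 10400600 / 14 = 742900


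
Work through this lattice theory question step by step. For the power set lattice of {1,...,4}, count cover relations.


A cover relation a -< b holds when a < b with no c strictly between.
Cover relations:
  {} -< {1}
  {} -< {2}
  {} -< {3}
  {} -< {4}
  {1} -< {1,2}
  {1} -< {1,3}
  {1} -< {1,4}
  {2} -< {1,2}
  ...24 more
Total: 32


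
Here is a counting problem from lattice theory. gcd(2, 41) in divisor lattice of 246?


Meet=gcd.
gcd(2,41)=1


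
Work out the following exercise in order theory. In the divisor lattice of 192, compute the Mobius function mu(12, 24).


In a divisor lattice, mu(a,b) = mu(b/a) where mu is the classical Mobius function.
b/a = 24/12 = 2
Prime factorization of 2: primes [2]
2 is squarefree with 1 prime factor(s), so mu(2) = (-1)^1 = -1


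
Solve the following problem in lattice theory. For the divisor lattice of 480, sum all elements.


sigma(n) = sum of divisors.
Divisors of 480: [1, 2, 3, 4, 5, 6, 8, 10, 12, 15, 16, 20, 24, 30, 32, 40, 48, 60, 80, 96, 120, 160, 240, 480]
Sum = 1512


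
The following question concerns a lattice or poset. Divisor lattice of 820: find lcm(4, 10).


In a divisor lattice, join = lcm (least common multiple).
gcd(4,10) = 2
lcm(4,10) = 4*10/gcd = 40/2 = 20


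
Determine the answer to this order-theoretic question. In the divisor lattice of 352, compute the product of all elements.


Divisors of 352: [1, 2, 4, 8, 11, 16, 22, 32, 44, 88, 176, 352]
Product = n^(d(n)/2) = 352^(12/2)
Product = 1902199139467264


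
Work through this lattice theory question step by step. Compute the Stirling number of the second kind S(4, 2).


S(n,k) = k*S(n-1,k) + S(n-1,k-1).
S(3,2) = 3, S(3,1) = 1
S(4,2) = 2*3 + 1 = 6 + 1
S(4,2) = 7


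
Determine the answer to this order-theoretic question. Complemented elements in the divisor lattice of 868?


An element a is complemented if some b has a meet b = bottom, a join b = top.
a is complemented iff gcd(a, n/a)=1, i.e. a is a unitary divisor of 868.
Complemented elements: 1, 4, 7, 28, 31, 124, ... (2 more)
Count: 8


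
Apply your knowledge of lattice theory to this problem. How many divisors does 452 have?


Divisors of 452: [1, 2, 4, 113, 226, 452]
Count: 6


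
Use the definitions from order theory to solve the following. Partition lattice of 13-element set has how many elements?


B(n) = number of set partitions of an n-element set.
B(n) satisfies the recurrence: B(n+1) = sum_k C(n,k)*B(k).
B(13) = 27644437


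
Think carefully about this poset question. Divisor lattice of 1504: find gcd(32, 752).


In a divisor lattice, meet = gcd (greatest common divisor).
By Euclidean algorithm or factoring: gcd(32,752) = 16


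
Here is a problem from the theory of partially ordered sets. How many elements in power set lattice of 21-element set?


Power set = 2^n.
2^21 = 2097152


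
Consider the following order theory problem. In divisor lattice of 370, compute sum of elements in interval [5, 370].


Interval [5,370] in divisors of 370: [5, 10, 185, 370]
Sum = 570


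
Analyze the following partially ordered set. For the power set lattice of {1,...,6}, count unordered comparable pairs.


A comparable pair {a,b} has a < b or b < a in the order.
Count unordered pairs where one element is strictly below the other.
Examples: {{},{1}}, {{},{2}}, {{},{3}}, {{},{4}}, ...
Total comparable pairs: 665


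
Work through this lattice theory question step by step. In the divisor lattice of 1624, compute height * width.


Height = length of longest chain minus 1; width = size of largest antichain.
A maximum chain: 1 | 29 | 203 | 406 | 812 | 1624  (height 5).
A maximum antichain: {4, 14, 58, 203}  (width 4).
Product = 5 * 4 = 20


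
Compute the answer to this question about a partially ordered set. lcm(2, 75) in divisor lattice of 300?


Join=lcm.
gcd(2,75)=1
lcm=150


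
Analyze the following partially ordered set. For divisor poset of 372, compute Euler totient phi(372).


phi(n) = n * prod_{p|n} (1 - 1/p).
Prime divisors of 372: [2, 3, 31]
phi(372) = 372 * (1 - 1/2) * (1 - 1/3) * (1 - 1/31)
phi(372) = 120


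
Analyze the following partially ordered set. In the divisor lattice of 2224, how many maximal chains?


A maximal chain goes from the minimum element to a maximal element via cover relations.
Counting all min-to-max paths in the cover graph.
Total maximal chains: 5


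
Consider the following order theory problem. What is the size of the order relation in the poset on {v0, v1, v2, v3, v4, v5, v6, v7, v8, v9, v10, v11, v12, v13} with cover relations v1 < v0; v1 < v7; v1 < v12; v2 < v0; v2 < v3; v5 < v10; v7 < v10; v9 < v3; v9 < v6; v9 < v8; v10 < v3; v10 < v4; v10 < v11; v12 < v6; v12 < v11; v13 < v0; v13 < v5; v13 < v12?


The order relation is {(a,b) : a <= b}, reflexive so it includes (a,a).
Examples: (v0,v0), (v1,v0), (v1,v1), (v1,v10), (v1,v11), ...
Total ordered pairs: 48


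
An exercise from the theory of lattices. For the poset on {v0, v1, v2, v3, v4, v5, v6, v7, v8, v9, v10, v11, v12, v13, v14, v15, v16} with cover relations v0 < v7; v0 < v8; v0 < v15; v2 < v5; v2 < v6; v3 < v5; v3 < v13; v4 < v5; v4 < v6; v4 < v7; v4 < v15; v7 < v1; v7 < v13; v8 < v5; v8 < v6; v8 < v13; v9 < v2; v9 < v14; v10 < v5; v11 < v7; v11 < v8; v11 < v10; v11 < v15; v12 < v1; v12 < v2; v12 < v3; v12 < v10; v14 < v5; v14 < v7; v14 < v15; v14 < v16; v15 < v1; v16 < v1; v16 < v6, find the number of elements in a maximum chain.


A chain is a totally ordered subset; we count the number of elements in a maximum chain.
Compute, for each element x, the size of the longest chain ending at x:
  v0: 1
  v4: 1
  v9: 1
  v11: 1
  v12: 1
  v3: 2
  ...
A maximum chain: v9 < v14 < v7 < v1
Number of elements in the longest chain: 4


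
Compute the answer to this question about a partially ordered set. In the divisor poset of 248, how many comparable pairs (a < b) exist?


A comparable pair {a,b} has a < b or b < a in the order.
Count unordered pairs where one element is strictly below the other.
Examples: {1,2}, {1,4}, {1,8}, {1,31}, ...
Total comparable pairs: 22


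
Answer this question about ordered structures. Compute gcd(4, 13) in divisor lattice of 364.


In a divisor lattice, meet = gcd (greatest common divisor).
By Euclidean algorithm or factoring: gcd(4,13) = 1


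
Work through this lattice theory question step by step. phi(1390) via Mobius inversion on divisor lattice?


phi(n) = n * prod_{p|n} (1 - 1/p).
Prime divisors of 1390: [2, 5, 139]
phi(1390) = 1390 * (1 - 1/2) * (1 - 1/5) * (1 - 1/139)
phi(1390) = 552


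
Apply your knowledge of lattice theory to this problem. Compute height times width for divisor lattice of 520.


Height = length of longest chain minus 1; width = size of largest antichain.
A maximum chain: 1 | 13 | 65 | 130 | 260 | 520  (height 5).
A maximum antichain: {4, 10, 26, 65}  (width 4).
Product = 5 * 4 = 20


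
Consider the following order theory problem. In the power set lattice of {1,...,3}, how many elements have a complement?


An element a is complemented if some b has a meet b = bottom, a join b = top.
every subset A has complement S\A, so all elements are complemented.
Complemented elements: {}, {1}, {2}, {3}, {1,2}, {1,3}, ... (2 more)
Count: 8
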